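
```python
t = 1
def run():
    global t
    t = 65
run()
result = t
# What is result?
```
65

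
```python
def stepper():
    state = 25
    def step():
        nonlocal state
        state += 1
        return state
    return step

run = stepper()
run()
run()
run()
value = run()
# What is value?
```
29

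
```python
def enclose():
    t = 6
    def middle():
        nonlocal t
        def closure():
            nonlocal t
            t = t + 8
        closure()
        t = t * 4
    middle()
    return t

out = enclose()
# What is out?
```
56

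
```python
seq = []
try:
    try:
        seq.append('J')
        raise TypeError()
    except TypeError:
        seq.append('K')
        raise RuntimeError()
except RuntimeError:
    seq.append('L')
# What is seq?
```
['J', 'K', 'L']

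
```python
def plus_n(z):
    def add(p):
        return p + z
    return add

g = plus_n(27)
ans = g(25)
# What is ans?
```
52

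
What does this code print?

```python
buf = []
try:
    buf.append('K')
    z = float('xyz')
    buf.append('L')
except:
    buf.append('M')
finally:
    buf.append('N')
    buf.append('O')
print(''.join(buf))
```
KMNO

Code before exception runs, then except, then all of finally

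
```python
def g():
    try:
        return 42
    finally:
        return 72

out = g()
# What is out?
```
72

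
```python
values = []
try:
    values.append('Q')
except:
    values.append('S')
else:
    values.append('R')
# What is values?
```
['Q', 'R']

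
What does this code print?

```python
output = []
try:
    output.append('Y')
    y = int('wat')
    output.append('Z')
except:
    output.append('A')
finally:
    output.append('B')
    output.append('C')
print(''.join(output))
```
YABC

Code before exception runs, then except, then all of finally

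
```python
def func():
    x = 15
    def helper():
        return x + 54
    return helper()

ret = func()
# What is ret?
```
69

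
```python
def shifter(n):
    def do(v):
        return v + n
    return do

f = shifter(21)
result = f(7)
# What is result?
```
28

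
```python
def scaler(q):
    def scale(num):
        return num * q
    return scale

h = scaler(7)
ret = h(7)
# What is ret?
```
49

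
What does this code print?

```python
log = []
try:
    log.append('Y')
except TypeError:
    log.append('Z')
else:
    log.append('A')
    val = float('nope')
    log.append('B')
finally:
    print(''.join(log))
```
YA

Try succeeds, else appends 'A', ValueError in else is uncaught, finally prints before exception propagates ('B' never appended)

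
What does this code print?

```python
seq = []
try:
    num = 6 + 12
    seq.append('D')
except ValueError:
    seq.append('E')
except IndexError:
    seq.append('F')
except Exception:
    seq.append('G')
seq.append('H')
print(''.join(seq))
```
DH

No exception, try block completes normally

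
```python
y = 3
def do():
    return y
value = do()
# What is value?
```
3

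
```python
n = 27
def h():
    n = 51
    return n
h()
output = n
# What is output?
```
27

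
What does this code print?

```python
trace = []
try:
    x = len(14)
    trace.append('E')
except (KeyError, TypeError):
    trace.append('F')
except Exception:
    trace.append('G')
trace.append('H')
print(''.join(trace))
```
FH

TypeError matches tuple containing it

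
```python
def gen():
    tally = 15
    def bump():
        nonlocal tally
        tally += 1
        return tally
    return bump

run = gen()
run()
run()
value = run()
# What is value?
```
18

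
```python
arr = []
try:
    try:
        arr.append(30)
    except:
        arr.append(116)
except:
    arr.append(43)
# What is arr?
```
[30]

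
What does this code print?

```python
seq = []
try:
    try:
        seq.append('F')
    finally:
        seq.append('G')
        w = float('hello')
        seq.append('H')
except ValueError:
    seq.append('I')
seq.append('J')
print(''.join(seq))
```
FGIJ

Exception in inner finally caught by outer except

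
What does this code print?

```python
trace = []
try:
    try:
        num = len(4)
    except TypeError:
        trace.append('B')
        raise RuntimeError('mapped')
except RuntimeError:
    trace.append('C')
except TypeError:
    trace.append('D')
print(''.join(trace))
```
BC

New RuntimeError raised, caught by outer RuntimeError handler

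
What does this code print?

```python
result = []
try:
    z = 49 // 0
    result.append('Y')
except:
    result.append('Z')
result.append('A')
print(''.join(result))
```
ZA

Exception raised in try, caught by bare except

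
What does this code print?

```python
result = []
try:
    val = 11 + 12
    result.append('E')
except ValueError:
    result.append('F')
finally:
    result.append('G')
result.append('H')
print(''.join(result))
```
EGH

finally runs after normal execution too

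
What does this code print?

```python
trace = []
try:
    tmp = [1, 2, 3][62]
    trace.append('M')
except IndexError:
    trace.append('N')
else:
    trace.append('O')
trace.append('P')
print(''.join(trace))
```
NP

else block skipped when exception is caught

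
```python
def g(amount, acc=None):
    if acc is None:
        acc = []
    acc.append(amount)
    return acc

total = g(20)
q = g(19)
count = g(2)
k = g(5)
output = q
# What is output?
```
[19]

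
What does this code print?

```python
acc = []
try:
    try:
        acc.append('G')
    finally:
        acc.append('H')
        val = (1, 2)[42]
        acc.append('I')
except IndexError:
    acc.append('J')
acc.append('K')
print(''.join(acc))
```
GHJK

Exception in inner finally caught by outer except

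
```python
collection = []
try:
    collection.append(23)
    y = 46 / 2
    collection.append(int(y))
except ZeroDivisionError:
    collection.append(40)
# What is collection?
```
[23, 23]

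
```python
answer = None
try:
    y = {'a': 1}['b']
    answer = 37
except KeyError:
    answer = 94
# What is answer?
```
94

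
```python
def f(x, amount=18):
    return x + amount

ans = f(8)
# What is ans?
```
26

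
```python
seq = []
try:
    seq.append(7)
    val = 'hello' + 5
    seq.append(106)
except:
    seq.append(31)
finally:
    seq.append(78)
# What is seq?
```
[7, 31, 78]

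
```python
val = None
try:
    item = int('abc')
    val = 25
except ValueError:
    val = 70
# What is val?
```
70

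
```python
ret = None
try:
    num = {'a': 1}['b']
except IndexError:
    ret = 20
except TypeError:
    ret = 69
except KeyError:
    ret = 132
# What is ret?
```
132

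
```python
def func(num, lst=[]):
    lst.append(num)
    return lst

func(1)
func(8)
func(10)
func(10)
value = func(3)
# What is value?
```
[1, 8, 10, 10, 3]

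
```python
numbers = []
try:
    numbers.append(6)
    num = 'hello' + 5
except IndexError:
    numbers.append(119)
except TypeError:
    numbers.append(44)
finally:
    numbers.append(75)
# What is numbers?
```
[6, 44, 75]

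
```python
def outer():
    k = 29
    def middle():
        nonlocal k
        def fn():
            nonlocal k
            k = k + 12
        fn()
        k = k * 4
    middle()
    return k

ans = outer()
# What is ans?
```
164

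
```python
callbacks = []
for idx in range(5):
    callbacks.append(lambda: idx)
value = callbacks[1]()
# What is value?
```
4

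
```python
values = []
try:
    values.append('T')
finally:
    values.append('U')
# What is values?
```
['T', 'U']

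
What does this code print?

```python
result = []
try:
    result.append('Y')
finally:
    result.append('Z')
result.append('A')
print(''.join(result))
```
YZA

try/finally without except, no exception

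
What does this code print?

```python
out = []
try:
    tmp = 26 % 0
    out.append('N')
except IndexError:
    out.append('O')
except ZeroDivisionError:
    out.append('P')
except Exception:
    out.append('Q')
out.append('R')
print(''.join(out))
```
PR

ZeroDivisionError matches before generic Exception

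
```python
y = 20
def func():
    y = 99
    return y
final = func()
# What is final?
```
99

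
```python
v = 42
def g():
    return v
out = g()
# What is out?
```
42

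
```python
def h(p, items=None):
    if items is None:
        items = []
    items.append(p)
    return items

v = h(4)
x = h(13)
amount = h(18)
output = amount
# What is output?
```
[18]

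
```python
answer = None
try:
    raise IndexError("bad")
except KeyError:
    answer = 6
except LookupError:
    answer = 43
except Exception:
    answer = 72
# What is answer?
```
43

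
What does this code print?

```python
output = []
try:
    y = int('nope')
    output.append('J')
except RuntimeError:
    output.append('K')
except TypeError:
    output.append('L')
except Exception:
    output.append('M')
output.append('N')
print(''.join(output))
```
MN

ValueError not specifically caught, falls to Exception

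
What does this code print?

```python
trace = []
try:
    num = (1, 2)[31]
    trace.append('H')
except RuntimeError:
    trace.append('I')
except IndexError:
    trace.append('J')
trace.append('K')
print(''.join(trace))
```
JK

IndexError is caught by its specific handler, not RuntimeError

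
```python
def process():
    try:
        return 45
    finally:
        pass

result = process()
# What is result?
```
45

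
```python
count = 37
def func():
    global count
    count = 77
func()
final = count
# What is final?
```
77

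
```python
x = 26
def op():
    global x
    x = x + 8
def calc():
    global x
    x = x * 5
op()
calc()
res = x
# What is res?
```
170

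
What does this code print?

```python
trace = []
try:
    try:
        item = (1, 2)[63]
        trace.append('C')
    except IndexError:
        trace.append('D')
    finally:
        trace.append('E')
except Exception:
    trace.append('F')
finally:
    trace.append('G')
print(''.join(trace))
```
DEG

Both finally blocks run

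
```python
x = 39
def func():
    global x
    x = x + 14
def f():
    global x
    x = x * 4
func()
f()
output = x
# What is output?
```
212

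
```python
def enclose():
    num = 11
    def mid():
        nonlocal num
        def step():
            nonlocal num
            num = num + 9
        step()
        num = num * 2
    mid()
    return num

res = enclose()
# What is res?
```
40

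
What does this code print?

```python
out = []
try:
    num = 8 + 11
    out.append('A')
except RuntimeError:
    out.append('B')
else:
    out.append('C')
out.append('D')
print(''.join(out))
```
ACD

else block runs when no exception occurs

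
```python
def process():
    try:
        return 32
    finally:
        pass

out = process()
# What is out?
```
32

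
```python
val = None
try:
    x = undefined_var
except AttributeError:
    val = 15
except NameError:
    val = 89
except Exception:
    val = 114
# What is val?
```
89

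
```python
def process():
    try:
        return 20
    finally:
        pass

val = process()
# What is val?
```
20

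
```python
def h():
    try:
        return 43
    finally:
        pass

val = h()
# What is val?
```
43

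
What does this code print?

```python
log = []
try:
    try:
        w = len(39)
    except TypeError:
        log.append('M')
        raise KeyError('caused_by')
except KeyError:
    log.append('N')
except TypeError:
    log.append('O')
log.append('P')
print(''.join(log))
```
MNP

KeyError raised and caught, original TypeError not re-raised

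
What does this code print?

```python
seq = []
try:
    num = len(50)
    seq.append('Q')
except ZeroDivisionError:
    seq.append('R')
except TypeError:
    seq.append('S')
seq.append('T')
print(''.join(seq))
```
ST

TypeError is caught by its specific handler, not ZeroDivisionError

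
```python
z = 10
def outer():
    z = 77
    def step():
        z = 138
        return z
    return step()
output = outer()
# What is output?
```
138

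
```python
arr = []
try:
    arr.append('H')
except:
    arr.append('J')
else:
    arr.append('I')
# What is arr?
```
['H', 'I']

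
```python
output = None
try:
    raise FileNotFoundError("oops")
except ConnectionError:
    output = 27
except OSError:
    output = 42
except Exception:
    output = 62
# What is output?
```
42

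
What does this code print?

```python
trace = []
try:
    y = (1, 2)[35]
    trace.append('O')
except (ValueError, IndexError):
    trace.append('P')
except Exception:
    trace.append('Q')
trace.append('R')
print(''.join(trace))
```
PR

IndexError matches tuple containing it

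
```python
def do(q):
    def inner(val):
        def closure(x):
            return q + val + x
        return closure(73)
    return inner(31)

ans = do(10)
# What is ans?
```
114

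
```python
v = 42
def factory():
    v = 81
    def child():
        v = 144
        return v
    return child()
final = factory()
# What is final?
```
144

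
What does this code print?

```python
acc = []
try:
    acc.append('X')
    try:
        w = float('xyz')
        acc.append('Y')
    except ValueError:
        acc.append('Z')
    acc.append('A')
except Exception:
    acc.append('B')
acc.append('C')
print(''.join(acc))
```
XZAC

Inner exception caught by inner handler, outer continues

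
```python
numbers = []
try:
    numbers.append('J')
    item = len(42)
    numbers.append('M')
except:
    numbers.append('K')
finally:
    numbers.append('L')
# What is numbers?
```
['J', 'K', 'L']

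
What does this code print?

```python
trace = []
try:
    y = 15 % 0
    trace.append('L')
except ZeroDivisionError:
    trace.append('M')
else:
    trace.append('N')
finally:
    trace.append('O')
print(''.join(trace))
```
MO

Exception: except runs, else skipped, finally runs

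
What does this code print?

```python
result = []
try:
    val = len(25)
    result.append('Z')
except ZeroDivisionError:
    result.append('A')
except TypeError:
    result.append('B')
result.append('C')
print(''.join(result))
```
BC

TypeError is caught by its specific handler, not ZeroDivisionError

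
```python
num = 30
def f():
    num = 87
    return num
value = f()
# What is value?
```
87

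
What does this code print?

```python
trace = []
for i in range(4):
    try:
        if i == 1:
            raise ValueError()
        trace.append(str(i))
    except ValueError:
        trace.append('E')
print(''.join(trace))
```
0E23

Exception on i=1 caught, loop continues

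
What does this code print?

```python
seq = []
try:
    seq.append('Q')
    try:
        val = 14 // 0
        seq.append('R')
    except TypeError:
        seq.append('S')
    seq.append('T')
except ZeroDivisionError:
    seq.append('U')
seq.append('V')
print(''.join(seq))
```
QUV

Inner handler doesn't match, propagates to outer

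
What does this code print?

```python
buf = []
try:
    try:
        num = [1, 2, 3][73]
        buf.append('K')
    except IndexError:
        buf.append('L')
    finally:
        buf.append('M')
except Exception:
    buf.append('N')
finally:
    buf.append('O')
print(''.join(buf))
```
LMO

Both finally blocks run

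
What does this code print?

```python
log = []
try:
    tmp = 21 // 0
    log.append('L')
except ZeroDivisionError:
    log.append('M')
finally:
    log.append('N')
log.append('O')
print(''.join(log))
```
MNO

finally always runs, even after exception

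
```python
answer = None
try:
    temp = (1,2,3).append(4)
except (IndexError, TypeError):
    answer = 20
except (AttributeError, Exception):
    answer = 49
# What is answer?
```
49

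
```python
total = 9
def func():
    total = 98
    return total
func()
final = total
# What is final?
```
9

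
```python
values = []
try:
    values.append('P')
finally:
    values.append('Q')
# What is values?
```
['P', 'Q']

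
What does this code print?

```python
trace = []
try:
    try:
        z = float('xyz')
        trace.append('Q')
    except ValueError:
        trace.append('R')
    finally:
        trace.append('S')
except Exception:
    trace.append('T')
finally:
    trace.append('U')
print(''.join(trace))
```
RSU

Both finally blocks run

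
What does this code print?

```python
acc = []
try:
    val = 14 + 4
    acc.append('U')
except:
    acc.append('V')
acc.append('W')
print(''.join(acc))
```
UW

No exception, try block completes normally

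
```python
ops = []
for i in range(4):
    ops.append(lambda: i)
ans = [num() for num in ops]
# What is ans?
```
[3, 3, 3, 3]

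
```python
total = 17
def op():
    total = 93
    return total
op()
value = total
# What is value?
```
17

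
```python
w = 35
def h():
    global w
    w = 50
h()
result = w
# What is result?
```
50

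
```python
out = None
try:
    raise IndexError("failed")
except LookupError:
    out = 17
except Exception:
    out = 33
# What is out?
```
17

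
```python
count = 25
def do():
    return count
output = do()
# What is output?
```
25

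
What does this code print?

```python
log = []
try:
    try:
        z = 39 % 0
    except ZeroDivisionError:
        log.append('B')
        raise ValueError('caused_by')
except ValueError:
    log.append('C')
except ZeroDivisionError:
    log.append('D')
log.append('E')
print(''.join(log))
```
BCE

ValueError raised and caught, original ZeroDivisionError not re-raised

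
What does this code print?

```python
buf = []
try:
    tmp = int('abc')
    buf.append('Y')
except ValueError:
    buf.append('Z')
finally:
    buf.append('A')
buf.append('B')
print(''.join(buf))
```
ZAB

finally always runs, even after exception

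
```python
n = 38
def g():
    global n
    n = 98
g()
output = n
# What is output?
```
98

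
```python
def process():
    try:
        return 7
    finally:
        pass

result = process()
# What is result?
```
7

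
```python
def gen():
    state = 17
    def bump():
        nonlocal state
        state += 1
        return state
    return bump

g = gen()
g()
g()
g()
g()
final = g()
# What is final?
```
22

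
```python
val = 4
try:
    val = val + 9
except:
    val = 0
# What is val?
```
13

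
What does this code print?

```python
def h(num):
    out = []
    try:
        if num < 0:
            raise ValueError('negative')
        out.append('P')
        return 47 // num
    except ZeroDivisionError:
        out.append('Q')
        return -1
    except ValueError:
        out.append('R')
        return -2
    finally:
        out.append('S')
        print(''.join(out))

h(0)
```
PQS

num=0 causes ZeroDivisionError, caught, finally prints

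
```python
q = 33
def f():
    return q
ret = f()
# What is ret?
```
33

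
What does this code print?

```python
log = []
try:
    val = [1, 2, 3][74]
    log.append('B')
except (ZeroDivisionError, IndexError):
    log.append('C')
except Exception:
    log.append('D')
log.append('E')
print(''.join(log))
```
CE

IndexError matches tuple containing it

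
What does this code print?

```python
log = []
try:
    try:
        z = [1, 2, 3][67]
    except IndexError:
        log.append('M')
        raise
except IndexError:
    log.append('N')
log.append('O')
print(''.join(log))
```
MNO

raise without argument re-raises current exception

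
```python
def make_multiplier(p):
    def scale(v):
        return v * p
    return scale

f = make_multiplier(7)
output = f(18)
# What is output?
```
126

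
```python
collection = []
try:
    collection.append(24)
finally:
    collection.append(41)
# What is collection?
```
[24, 41]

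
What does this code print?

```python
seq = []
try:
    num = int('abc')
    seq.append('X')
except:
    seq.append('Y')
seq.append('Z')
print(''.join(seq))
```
YZ

Exception raised in try, caught by bare except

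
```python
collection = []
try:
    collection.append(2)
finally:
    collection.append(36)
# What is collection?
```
[2, 36]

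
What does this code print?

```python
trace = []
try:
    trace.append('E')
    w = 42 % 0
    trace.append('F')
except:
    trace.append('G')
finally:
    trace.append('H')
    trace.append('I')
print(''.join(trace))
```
EGHI

Code before exception runs, then except, then all of finally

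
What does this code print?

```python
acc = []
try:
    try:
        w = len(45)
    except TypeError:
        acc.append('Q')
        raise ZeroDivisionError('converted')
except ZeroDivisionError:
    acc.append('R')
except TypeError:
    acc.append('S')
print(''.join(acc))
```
QR

New ZeroDivisionError raised, caught by outer ZeroDivisionError handler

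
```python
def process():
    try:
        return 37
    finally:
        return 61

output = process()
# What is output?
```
61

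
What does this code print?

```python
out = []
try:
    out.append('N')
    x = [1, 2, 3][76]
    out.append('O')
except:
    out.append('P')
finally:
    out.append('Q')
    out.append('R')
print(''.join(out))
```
NPQR

Code before exception runs, then except, then all of finally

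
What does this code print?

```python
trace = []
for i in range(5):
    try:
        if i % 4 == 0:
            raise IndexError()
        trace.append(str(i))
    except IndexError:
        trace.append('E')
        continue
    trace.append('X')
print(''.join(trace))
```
E1X2X3XE

continue in except skips rest of loop body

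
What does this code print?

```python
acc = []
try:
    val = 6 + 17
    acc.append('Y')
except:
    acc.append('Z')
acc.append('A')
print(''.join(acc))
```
YA

No exception, try block completes normally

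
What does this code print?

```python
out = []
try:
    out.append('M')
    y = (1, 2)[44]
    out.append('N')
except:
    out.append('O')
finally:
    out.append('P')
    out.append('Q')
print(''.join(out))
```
MOPQ

Code before exception runs, then except, then all of finally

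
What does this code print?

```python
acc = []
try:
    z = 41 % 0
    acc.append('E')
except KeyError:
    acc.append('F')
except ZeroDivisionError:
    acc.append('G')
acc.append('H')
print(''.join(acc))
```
GH

ZeroDivisionError is caught by its specific handler, not KeyError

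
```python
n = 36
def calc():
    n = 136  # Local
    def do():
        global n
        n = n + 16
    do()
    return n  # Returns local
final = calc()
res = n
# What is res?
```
52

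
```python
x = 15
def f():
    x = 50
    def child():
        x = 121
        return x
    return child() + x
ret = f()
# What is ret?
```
171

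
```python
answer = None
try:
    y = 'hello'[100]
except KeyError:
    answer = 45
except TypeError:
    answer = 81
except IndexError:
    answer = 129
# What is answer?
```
129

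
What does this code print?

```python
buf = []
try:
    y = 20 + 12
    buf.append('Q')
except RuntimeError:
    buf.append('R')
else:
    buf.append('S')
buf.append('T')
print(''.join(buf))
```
QST

else block runs when no exception occurs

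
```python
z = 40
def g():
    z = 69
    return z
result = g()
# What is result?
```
69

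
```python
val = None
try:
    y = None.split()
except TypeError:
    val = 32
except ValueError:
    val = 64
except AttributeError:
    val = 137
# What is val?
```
137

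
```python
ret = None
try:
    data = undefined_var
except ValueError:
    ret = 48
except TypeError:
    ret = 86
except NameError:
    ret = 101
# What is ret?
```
101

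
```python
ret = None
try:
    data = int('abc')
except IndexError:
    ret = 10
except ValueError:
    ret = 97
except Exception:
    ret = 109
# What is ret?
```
97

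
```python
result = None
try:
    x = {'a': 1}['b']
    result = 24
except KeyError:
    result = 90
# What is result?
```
90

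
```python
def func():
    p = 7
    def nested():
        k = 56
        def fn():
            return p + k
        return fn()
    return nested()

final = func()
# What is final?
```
63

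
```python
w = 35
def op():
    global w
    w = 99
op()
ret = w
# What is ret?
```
99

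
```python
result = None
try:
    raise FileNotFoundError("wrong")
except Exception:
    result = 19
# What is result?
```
19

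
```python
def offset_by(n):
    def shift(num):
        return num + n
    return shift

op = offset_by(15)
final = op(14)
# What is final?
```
29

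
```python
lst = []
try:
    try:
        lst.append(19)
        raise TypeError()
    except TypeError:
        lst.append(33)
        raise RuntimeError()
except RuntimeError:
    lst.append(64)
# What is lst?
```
[19, 33, 64]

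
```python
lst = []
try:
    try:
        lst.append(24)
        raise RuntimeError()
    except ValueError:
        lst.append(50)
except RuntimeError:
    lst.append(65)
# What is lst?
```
[24, 65]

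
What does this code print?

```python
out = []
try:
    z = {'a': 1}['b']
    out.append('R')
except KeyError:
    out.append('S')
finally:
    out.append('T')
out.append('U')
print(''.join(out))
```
STU

finally always runs, even after exception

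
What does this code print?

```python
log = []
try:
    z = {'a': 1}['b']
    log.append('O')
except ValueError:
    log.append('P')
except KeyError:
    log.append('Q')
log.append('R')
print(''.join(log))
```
QR

KeyError is caught by its specific handler, not ValueError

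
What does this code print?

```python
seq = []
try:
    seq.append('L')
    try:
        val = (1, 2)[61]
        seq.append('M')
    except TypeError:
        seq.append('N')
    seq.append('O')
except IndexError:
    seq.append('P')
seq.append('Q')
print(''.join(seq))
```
LPQ

Inner handler doesn't match, propagates to outer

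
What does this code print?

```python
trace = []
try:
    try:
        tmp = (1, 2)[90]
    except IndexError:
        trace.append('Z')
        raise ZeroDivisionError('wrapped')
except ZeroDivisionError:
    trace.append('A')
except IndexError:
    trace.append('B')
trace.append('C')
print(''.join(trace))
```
ZAC

ZeroDivisionError raised and caught, original IndexError not re-raised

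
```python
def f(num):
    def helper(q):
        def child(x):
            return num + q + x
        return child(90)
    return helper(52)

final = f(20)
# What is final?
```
162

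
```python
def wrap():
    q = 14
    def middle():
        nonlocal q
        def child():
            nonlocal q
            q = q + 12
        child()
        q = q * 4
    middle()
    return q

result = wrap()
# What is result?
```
104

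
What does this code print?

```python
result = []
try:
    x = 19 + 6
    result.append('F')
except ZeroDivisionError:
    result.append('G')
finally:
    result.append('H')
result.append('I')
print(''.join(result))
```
FHI

finally runs after normal execution too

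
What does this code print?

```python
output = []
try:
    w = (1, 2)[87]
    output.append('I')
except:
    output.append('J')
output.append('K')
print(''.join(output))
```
JK

Exception raised in try, caught by bare except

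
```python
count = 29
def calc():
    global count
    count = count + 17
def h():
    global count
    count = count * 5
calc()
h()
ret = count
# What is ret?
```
230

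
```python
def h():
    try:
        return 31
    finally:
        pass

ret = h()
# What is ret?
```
31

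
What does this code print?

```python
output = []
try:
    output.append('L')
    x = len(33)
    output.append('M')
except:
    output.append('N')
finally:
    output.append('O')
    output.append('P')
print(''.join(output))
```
LNOP

Code before exception runs, then except, then all of finally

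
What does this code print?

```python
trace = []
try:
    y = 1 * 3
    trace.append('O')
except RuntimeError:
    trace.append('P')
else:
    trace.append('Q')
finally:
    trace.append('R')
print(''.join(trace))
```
OQR

else runs before finally when no exception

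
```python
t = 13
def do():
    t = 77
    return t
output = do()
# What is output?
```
77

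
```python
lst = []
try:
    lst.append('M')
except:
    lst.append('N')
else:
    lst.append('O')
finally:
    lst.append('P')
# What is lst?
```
['M', 'O', 'P']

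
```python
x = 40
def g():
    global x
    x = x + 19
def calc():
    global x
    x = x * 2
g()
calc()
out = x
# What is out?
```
118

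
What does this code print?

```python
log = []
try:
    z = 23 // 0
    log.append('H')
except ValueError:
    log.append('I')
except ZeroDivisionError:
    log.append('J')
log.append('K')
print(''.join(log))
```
JK

ZeroDivisionError is caught by its specific handler, not ValueError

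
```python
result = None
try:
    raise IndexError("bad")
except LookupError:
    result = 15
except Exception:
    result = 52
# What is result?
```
15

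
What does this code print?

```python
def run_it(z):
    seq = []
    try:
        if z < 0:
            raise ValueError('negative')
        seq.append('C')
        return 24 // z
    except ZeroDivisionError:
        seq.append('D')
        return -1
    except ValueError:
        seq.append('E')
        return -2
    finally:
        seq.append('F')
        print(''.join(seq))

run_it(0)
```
CDF

z=0 causes ZeroDivisionError, caught, finally prints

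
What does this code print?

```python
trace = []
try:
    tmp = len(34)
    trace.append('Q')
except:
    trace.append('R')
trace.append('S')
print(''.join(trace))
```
RS

Exception raised in try, caught by bare except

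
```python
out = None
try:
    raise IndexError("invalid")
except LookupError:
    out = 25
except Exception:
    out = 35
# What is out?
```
25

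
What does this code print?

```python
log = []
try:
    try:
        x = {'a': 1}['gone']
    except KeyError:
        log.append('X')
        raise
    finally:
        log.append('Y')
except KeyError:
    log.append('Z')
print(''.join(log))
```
XYZ

finally runs before re-raised exception propagates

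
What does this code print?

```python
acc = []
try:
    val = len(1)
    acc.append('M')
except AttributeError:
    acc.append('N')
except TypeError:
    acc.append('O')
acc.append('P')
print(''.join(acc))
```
OP

TypeError is caught by its specific handler, not AttributeError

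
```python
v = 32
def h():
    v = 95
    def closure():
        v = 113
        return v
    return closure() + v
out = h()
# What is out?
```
208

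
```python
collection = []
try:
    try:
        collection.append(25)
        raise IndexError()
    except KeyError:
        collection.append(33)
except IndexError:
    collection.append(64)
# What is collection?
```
[25, 64]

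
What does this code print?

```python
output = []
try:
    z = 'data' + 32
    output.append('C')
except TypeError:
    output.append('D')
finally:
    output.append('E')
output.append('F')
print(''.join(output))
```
DEF

finally always runs, even after exception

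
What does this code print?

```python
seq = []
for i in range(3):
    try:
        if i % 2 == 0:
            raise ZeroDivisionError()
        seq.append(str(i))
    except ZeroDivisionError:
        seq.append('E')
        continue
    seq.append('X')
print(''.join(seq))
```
E1XE

continue in except skips rest of loop body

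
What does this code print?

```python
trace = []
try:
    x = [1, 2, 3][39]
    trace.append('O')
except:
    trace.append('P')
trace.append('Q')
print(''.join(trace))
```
PQ

Exception raised in try, caught by bare except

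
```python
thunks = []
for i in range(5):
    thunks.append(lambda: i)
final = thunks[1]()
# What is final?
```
4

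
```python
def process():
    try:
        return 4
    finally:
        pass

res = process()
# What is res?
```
4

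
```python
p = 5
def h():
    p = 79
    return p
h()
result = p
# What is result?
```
5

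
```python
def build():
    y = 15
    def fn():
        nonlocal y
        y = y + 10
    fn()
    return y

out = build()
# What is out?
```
25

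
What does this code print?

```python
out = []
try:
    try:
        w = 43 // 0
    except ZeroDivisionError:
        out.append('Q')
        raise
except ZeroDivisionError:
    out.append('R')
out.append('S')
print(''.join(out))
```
QRS

raise without argument re-raises current exception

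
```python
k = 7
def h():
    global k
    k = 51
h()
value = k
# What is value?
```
51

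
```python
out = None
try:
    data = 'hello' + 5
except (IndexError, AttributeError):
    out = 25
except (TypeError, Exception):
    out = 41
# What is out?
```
41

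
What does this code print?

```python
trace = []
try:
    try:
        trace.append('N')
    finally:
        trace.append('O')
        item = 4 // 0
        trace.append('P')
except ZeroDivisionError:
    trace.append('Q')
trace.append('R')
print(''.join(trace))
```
NOQR

Exception in inner finally caught by outer except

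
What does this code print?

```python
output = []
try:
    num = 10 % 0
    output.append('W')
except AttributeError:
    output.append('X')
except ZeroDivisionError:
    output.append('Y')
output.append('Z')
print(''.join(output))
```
YZ

ZeroDivisionError is caught by its specific handler, not AttributeError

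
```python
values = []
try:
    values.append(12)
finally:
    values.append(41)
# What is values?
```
[12, 41]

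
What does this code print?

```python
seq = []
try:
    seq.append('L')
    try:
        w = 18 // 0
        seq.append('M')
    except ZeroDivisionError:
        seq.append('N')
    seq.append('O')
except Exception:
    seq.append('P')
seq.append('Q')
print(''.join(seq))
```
LNOQ

Inner exception caught by inner handler, outer continues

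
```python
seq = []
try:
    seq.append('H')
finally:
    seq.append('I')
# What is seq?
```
['H', 'I']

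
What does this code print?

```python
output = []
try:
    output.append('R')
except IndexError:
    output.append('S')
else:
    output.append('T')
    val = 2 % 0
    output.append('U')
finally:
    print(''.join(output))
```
RT

Try succeeds, else appends 'T', ZeroDivisionError in else is uncaught, finally prints before exception propagates ('U' never appended)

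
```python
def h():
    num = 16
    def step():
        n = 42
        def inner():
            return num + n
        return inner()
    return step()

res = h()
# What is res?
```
58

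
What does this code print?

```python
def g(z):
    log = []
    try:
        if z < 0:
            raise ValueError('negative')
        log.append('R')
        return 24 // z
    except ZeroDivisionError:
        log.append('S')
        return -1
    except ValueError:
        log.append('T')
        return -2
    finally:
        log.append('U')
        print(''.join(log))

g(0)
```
RSU

z=0 causes ZeroDivisionError, caught, finally prints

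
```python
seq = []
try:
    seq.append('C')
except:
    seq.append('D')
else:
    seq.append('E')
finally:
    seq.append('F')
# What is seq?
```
['C', 'E', 'F']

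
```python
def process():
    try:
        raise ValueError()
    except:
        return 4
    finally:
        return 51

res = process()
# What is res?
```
51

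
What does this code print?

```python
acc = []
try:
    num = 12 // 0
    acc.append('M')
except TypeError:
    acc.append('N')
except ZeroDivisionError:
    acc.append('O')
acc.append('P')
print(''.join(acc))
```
OP

ZeroDivisionError is caught by its specific handler, not TypeError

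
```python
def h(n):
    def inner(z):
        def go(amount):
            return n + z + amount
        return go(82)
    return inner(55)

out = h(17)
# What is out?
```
154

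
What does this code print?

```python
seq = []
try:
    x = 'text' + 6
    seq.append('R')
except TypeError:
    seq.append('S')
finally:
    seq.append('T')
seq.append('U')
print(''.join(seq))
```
STU

finally always runs, even after exception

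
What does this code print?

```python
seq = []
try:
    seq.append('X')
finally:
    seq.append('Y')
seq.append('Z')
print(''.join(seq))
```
XYZ

try/finally without except, no exception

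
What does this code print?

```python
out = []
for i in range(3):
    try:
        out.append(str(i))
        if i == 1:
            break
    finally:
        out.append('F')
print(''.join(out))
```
0F1F

finally runs even when breaking out of loop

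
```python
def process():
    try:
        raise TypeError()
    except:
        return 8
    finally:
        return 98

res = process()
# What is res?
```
98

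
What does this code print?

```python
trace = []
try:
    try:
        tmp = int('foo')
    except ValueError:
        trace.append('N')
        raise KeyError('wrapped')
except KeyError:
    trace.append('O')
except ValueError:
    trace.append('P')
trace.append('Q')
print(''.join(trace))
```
NOQ

KeyError raised and caught, original ValueError not re-raised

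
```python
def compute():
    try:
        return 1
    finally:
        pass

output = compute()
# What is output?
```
1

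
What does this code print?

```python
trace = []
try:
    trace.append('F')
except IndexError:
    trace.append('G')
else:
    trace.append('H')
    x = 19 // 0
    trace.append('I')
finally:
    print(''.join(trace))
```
FH

Try succeeds, else appends 'H', ZeroDivisionError in else is uncaught, finally prints before exception propagates ('I' never appended)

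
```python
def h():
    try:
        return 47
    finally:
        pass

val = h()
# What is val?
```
47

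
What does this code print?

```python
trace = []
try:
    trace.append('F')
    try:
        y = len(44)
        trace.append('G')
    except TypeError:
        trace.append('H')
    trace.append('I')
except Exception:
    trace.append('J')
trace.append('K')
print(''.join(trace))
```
FHIK

Inner exception caught by inner handler, outer continues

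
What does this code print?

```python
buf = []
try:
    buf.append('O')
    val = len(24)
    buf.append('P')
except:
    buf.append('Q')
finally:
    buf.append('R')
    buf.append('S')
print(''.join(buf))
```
OQRS

Code before exception runs, then except, then all of finally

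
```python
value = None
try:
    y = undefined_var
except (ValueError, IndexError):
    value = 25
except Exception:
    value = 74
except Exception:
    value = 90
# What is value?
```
74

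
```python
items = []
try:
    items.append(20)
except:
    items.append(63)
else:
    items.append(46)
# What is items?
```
[20, 46]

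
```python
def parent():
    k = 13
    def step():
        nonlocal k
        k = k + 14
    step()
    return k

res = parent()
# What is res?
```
27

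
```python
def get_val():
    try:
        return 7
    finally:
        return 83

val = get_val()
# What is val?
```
83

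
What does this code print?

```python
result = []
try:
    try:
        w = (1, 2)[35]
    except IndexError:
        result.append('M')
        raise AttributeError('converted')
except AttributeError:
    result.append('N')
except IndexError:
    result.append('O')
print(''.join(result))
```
MN

New AttributeError raised, caught by outer AttributeError handler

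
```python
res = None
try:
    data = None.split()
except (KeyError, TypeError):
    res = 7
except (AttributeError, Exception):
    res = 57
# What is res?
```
57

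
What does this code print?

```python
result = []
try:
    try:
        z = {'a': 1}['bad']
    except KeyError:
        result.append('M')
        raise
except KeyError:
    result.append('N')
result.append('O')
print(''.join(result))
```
MNO

raise without argument re-raises current exception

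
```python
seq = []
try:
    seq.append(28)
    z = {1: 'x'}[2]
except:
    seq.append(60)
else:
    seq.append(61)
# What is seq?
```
[28, 60]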